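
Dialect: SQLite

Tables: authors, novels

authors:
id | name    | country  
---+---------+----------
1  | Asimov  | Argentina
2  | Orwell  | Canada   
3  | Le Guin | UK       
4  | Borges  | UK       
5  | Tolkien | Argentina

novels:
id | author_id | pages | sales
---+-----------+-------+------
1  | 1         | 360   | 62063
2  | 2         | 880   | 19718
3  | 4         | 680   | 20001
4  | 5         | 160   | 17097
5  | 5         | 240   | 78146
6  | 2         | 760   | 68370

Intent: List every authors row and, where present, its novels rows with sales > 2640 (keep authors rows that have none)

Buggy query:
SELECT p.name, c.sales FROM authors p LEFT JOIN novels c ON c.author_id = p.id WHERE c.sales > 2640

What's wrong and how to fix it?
Bug: A WHERE condition on the right-hand table after LEFT JOIN drops unmatched parents

Fix: Move the right-table condition into the ON clause so unmatched parents are kept

Corrected query:
SELECT p.name, c.sales FROM authors p LEFT JOIN novels c ON c.author_id = p.id AND c.sales > 2640

Result:
name    | sales
--------+------
Asimov  | 62063
Orwell  | 19718
Orwell  | 68370
Le Guin | NULL 
Borges  | 20001
Tolkien | 17097
Tolkien | 78146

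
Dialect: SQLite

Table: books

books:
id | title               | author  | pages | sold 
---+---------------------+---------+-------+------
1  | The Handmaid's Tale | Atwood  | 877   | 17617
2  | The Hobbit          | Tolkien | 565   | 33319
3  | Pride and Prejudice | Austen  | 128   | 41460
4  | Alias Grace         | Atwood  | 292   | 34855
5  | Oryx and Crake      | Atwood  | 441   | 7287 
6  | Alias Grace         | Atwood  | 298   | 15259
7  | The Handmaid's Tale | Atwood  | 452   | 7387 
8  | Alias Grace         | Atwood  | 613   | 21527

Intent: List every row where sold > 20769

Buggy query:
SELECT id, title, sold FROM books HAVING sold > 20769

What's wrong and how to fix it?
Bug: This is a non-aggregate query (no GROUP BY, no aggregates), so in SQLite the HAVING clause is invalid here; a row-level condition belongs in WHERE

Fix: Replace HAVING with WHERE since the condition applies to individual rows

Corrected query:
SELECT id, title, sold FROM books WHERE sold > 20769

Result:
id | title               | sold 
---+---------------------+------
2  | The Hobbit          | 33319
3  | Pride and Prejudice | 41460
4  | Alias Grace         | 34855
8  | Alias Grace         | 21527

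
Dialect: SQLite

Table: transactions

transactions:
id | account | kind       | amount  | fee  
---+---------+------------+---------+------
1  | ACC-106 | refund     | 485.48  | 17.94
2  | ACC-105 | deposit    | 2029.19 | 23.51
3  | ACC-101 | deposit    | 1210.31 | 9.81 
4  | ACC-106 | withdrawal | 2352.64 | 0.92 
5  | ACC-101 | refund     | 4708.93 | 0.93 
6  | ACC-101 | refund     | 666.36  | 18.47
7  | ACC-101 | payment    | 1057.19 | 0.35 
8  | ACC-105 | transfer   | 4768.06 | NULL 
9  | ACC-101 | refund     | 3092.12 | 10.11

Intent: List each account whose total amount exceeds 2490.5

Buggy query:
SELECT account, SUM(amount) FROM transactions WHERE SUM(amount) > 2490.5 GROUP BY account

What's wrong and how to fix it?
Bug: SUM(amount) is an aggregate, but WHERE filters rows before aggregation

Fix: Use HAVING (which filters groups after aggregation) instead of WHERE

Corrected query:
SELECT account, SUM(amount) FROM transactions GROUP BY account HAVING SUM(amount) > 2490.5

Result:
account | SUM(amount)
--------+------------
ACC-101 | 10734.91   
ACC-105 | 6797.25    
ACC-106 | 2838.12    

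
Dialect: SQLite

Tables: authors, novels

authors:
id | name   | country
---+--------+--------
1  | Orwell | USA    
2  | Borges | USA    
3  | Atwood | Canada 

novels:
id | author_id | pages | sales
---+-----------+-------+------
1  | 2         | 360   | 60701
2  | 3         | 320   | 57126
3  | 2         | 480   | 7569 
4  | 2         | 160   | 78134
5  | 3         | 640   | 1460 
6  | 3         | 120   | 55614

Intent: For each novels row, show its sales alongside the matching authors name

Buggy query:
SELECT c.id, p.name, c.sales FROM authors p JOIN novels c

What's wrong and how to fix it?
Bug: Missing join condition: each novels row is matched to all authors rows instead of just its own

Fix: Add ON c.author_id = p.id to the JOIN

Corrected query:
SELECT c.id, p.name, c.sales FROM authors p JOIN novels c ON c.author_id = p.id

Result:
id | name   | sales
---+--------+------
1  | Borges | 60701
2  | Atwood | 57126
3  | Borges | 7569 
4  | Borges | 78134
5  | Atwood | 1460 
6  | Atwood | 55614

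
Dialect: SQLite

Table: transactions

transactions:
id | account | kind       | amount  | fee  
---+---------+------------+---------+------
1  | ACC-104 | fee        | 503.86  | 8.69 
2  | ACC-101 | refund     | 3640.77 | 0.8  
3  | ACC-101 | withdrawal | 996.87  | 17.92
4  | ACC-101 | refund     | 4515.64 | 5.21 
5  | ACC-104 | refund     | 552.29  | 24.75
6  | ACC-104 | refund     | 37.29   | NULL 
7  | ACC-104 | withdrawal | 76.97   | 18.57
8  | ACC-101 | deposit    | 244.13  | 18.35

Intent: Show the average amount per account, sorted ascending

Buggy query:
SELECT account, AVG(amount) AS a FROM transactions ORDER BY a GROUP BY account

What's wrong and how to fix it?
Bug: GROUP BY must precede ORDER BY

Fix: Reorder: SELECT … FROM … GROUP BY … ORDER BY …

Corrected query:
SELECT account, AVG(amount) AS a FROM transactions GROUP BY account ORDER BY a

Result:
account | a        
--------+----------
ACC-104 | 292.6025 
ACC-101 | 2349.3525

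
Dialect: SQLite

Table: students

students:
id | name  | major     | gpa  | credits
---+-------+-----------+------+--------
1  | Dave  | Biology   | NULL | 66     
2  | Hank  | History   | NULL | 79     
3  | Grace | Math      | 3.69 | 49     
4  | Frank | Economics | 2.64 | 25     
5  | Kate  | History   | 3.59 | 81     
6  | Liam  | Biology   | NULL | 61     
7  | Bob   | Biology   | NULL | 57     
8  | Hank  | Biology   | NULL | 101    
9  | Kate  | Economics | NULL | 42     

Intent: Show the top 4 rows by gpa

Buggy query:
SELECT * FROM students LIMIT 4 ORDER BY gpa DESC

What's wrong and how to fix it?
Bug: LIMIT must come after ORDER BY

Fix: Sort with ORDER BY, then apply LIMIT

Corrected query:
SELECT * FROM students ORDER BY gpa DESC LIMIT 4

Result:
id | name  | major     | gpa  | credits
---+-------+-----------+------+--------
3  | Grace | Math      | 3.69 | 49     
5  | Kate  | History   | 3.59 | 81     
4  | Frank | Economics | 2.64 | 25     
1  | Dave  | Biology   | NULL | 66     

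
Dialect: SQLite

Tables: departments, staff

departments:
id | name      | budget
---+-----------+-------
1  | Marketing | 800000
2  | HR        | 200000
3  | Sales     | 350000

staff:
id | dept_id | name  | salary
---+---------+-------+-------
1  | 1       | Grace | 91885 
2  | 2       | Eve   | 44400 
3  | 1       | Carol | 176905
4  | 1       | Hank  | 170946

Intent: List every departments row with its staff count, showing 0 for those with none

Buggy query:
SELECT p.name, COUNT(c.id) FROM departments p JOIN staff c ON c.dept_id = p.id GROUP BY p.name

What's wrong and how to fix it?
Bug: An inner join excludes parents with zero children

Fix: Use LEFT JOIN so parents without children still appear (COUNT(c.id) gives 0)

Corrected query:
SELECT p.name, COUNT(c.id) FROM departments p LEFT JOIN staff c ON c.dept_id = p.id GROUP BY p.name

Result:
name      | COUNT(c.id)
----------+------------
HR        | 1          
Marketing | 3          
Sales     | 0          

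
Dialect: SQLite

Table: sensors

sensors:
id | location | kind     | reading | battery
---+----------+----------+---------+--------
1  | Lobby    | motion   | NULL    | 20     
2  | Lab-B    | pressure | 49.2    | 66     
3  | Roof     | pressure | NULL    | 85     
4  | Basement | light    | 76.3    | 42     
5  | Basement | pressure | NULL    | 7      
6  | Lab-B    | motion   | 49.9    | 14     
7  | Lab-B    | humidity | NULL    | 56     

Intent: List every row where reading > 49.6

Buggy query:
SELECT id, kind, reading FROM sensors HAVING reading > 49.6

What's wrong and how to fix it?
Bug: This is a non-aggregate query (no GROUP BY, no aggregates), so in SQLite the HAVING clause is invalid here; a row-level condition belongs in WHERE

Fix: Use WHERE for row-level filtering

Corrected query:
SELECT id, kind, reading FROM sensors WHERE reading > 49.6

Result:
id | kind   | reading
---+--------+--------
4  | light  | 76.3   
6  | motion | 49.9   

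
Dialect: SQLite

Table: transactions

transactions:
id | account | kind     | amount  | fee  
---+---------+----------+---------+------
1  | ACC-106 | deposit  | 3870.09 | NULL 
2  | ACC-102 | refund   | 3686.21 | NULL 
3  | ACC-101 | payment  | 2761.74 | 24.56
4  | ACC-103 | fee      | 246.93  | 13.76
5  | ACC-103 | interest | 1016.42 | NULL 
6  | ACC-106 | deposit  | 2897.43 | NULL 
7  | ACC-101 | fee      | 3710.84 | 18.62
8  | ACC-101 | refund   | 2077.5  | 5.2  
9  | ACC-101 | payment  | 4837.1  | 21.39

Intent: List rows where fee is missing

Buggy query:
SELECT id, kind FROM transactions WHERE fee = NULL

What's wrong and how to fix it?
Bug: '= NULL' is always unknown in SQL three-valued logic, so no rows match

Fix: Replace '= NULL' with 'IS NULL'

Corrected query:
SELECT id, kind FROM transactions WHERE fee IS NULL

Result:
id | kind    
---+---------
1  | deposit 
2  | refund  
5  | interest
6  | deposit 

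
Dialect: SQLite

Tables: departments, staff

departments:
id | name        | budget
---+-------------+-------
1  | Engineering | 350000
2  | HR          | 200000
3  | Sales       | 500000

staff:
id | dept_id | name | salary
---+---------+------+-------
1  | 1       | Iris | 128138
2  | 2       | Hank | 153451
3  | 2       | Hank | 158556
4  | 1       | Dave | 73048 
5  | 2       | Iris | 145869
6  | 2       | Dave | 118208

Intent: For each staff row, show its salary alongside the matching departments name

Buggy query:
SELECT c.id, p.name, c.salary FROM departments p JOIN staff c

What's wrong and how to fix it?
Bug: Missing join condition: each staff row is matched to all departments rows instead of just its own

Fix: Specify the join condition linking the foreign key to the parent id

Corrected query:
SELECT c.id, p.name, c.salary FROM departments p JOIN staff c ON c.dept_id = p.id

Result:
id | name        | salary
---+-------------+-------
1  | Engineering | 128138
2  | HR          | 153451
3  | HR          | 158556
4  | Engineering | 73048 
5  | HR          | 145869
6  | HR          | 118208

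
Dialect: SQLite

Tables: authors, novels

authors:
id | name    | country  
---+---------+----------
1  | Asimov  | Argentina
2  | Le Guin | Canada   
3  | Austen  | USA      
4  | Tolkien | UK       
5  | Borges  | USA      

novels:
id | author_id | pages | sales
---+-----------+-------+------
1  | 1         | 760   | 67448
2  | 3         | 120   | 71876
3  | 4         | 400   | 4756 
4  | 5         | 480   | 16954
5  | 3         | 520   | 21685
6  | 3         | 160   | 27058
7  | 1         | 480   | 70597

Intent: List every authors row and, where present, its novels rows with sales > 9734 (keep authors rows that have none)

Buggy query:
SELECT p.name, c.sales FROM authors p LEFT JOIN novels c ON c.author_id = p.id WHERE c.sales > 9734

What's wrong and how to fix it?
Bug: A WHERE condition on the right-hand table after LEFT JOIN drops unmatched parents

Fix: Put 'c.sales > 9734' in the JOIN's ON clause instead of WHERE

Corrected query:
SELECT p.name, c.sales FROM authors p LEFT JOIN novels c ON c.author_id = p.id AND c.sales > 9734

Result:
name    | sales
--------+------
Asimov  | 67448
Asimov  | 70597
Le Guin | NULL 
Austen  | 21685
Austen  | 27058
Austen  | 71876
Tolkien | NULL 
Borges  | 16954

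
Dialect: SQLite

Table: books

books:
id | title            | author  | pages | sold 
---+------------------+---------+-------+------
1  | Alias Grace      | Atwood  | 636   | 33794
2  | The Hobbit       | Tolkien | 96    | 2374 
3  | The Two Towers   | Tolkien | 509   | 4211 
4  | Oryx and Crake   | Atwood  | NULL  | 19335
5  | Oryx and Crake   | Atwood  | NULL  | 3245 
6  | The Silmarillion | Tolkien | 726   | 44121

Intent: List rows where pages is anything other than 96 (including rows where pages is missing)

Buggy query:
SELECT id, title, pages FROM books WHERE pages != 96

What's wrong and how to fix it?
Bug: 'pages != 96' is unknown when pages is NULL, so NULL rows are silently excluded

Fix: Add an explicit OR pages IS NULL to include the missing-value rows

Corrected query:
SELECT id, title, pages FROM books WHERE pages != 96 OR pages IS NULL

Result:
id | title            | pages
---+------------------+------
1  | Alias Grace      | 636  
3  | The Two Towers   | 509  
4  | Oryx and Crake   | NULL 
5  | Oryx and Crake   | NULL 
6  | The Silmarillion | 726  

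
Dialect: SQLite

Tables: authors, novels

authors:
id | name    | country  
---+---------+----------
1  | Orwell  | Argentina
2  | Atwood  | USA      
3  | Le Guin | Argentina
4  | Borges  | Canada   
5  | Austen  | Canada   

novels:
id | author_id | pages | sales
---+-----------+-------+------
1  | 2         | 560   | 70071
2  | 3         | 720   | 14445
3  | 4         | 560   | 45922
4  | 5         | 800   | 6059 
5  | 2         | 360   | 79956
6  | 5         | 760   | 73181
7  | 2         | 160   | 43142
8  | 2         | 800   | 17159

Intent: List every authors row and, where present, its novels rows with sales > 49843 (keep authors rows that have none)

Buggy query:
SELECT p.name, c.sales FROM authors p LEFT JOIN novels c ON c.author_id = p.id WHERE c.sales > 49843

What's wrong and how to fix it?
Bug: A WHERE condition on the right-hand table after LEFT JOIN drops unmatched parents

Fix: Move the right-table condition into the ON clause so unmatched parents are kept

Corrected query:
SELECT p.name, c.sales FROM authors p LEFT JOIN novels c ON c.author_id = p.id AND c.sales > 49843

Result:
name    | sales
--------+------
Orwell  | NULL 
Atwood  | 70071
Atwood  | 79956
Le Guin | NULL 
Borges  | NULL 
Austen  | 73181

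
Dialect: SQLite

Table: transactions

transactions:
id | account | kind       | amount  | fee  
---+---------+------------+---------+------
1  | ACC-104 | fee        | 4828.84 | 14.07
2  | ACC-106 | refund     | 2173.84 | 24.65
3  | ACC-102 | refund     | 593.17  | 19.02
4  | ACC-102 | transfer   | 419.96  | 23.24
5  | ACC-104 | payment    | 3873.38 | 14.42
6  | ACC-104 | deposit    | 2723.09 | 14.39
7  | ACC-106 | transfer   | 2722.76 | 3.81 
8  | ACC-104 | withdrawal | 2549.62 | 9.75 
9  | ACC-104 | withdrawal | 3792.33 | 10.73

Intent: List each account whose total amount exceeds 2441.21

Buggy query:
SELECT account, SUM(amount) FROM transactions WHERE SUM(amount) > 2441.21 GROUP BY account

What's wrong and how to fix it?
Bug: Aggregate functions cannot appear in a WHERE clause

Fix: Move the aggregate condition to a HAVING clause

Corrected query:
SELECT account, SUM(amount) FROM transactions GROUP BY account HAVING SUM(amount) > 2441.21

Result:
account | SUM(amount)
--------+------------
ACC-104 | 17767.26   
ACC-106 | 4896.6     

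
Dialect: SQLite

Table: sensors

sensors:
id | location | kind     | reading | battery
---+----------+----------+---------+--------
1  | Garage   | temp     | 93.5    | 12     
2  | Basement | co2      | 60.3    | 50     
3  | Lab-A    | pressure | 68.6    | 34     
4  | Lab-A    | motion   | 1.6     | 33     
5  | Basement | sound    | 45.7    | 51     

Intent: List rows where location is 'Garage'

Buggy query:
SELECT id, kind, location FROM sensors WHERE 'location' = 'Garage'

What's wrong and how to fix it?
Bug: 'location' in single quotes is a string literal, not the column; the comparison is literal-vs-literal and never true

Fix: Reference the column as location without single quotes

Corrected query:
SELECT id, kind, location FROM sensors WHERE location = 'Garage'

Result:
id | kind | location
---+------+---------
1  | temp | Garage  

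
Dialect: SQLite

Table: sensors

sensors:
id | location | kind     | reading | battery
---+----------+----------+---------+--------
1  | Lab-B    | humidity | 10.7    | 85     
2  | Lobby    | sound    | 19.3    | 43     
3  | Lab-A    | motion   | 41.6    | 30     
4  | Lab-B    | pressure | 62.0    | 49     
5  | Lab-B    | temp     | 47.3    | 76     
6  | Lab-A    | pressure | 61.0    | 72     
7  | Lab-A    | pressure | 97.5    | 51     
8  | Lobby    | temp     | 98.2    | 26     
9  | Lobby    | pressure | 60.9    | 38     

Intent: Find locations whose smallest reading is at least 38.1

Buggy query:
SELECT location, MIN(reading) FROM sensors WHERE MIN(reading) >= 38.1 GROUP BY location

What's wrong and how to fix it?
Bug: Aggregates like MIN are computed per group after WHERE runs

Fix: Replace WHERE with HAVING after the GROUP BY

Corrected query:
SELECT location, MIN(reading) FROM sensors GROUP BY location HAVING MIN(reading) >= 38.1

Result:
location | MIN(reading)
---------+-------------
Lab-A    | 41.6        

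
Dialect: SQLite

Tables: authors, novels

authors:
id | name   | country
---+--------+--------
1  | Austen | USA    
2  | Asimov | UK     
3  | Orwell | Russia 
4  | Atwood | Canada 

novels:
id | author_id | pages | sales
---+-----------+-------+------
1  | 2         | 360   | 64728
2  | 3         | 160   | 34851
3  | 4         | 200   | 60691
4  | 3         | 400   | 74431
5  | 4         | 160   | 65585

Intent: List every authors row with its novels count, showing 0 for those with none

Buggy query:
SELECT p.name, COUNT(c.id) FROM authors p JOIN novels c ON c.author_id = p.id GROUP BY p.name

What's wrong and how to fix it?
Bug: An inner join excludes parents with zero children

Fix: Switch to LEFT JOIN to retain unmatched parent rows

Corrected query:
SELECT p.name, COUNT(c.id) FROM authors p LEFT JOIN novels c ON c.author_id = p.id GROUP BY p.name

Result:
name   | COUNT(c.id)
-------+------------
Asimov | 1          
Atwood | 2          
Austen | 0          
Orwell | 2          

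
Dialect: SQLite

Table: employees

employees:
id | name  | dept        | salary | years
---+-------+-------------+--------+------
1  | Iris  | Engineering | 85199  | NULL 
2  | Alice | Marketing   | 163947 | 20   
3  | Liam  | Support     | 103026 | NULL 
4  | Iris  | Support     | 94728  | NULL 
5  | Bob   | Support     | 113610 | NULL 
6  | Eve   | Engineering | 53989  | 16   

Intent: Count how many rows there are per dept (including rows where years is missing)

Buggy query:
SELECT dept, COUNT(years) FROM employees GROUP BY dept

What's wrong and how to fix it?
Bug: COUNT(column) counts non-NULL values only; rows with NULL years aren't counted

Fix: Replace COUNT(years) with COUNT(*)

Corrected query:
SELECT dept, COUNT(*) FROM employees GROUP BY dept

Result:
dept        | COUNT(*)
------------+---------
Engineering | 2       
Marketing   | 1       
Support     | 3       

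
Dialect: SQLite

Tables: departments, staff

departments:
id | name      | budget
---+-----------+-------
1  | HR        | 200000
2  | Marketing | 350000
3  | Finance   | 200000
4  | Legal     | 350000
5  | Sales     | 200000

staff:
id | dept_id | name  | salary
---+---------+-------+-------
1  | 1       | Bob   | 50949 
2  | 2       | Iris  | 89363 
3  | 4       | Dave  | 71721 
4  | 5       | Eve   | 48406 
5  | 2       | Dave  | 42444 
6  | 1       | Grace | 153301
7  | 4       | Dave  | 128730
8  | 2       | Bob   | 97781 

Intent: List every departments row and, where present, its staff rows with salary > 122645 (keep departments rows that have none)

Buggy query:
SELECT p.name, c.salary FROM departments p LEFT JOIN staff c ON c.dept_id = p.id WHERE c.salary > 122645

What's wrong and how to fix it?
Bug: A WHERE condition on the right-hand table after LEFT JOIN drops unmatched parents

Fix: Move the right-table condition into the ON clause so unmatched parents are kept

Corrected query:
SELECT p.name, c.salary FROM departments p LEFT JOIN staff c ON c.dept_id = p.id AND c.salary > 122645

Result:
name      | salary
----------+-------
HR        | 153301
Marketing | NULL  
Finance   | NULL  
Legal     | 128730
Sales     | NULL  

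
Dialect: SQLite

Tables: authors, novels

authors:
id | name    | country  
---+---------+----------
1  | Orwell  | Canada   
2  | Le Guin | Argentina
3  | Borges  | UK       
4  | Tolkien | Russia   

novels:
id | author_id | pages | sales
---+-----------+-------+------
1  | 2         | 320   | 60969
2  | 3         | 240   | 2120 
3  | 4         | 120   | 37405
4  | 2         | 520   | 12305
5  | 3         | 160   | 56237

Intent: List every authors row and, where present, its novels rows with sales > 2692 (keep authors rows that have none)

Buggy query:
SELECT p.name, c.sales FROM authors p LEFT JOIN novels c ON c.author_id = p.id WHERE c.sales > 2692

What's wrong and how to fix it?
Bug: Filtering c.sales in WHERE discards the NULL rows produced by LEFT JOIN, turning it into an inner join

Fix: Put 'c.sales > 2692' in the JOIN's ON clause instead of WHERE

Corrected query:
SELECT p.name, c.sales FROM authors p LEFT JOIN novels c ON c.author_id = p.id AND c.sales > 2692

Result:
name    | sales
--------+------
Orwell  | NULL 
Le Guin | 12305
Le Guin | 60969
Borges  | 56237
Tolkien | 37405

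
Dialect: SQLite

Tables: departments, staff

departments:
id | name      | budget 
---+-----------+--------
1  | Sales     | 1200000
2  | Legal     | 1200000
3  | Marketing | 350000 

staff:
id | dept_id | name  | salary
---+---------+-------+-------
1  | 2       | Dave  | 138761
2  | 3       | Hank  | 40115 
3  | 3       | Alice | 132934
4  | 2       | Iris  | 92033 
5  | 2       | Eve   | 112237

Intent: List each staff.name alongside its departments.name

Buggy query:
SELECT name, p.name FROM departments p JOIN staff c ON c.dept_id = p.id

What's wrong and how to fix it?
Bug: 'name' exists in both joined tables, so the database can't tell which one is meant

Fix: Qualify the column with its table alias (c.name)

Corrected query:
SELECT c.name, p.name FROM departments p JOIN staff c ON c.dept_id = p.id

Result:
name  | name     
------+----------
Dave  | Legal    
Hank  | Marketing
Alice | Marketing
Iris  | Legal    
Eve   | Legal    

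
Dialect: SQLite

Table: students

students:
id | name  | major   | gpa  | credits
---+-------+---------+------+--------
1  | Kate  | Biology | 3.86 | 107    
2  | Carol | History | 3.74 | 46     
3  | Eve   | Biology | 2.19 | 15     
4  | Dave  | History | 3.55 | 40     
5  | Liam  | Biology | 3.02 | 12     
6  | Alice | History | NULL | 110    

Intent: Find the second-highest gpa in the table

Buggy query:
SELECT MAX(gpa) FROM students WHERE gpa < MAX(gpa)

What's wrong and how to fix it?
Bug: The inner MAX is an aggregate inside WHERE, which is not allowed

Fix: Put the inner MAX in a scalar subquery

Corrected query:
SELECT MAX(gpa) FROM students WHERE gpa < (SELECT MAX(gpa) FROM students)

Result:
MAX(gpa)
--------
3.74    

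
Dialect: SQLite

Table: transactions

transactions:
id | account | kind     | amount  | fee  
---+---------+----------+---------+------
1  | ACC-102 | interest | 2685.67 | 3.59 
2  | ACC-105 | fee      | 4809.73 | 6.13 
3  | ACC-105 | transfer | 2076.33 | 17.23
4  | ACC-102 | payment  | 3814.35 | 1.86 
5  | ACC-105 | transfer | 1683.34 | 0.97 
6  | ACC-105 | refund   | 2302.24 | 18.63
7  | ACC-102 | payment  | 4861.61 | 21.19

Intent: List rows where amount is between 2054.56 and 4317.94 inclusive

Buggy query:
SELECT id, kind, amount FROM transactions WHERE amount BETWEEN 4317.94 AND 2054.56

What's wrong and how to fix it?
Bug: The bounds are reversed; BETWEEN a AND b requires a <= b to match anything

Fix: Swap the bounds so the smaller value comes first

Corrected query:
SELECT id, kind, amount FROM transactions WHERE amount BETWEEN 2054.56 AND 4317.94

Result:
id | kind     | amount 
---+----------+--------
1  | interest | 2685.67
3  | transfer | 2076.33
4  | payment  | 3814.35
6  | refund   | 2302.24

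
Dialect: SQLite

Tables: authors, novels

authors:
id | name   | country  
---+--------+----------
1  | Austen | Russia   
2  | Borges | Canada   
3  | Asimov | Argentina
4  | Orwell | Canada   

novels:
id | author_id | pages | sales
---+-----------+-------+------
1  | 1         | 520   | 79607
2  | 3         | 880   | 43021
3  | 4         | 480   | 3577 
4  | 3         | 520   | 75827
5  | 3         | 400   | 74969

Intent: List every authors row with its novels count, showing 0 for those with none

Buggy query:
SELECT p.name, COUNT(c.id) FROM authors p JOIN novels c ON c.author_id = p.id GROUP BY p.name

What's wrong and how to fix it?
Bug: INNER JOIN drops authors rows that have no matching novels rows

Fix: Switch to LEFT JOIN to retain unmatched parent rows

Corrected query:
SELECT p.name, COUNT(c.id) FROM authors p LEFT JOIN novels c ON c.author_id = p.id GROUP BY p.name

Result:
name   | COUNT(c.id)
-------+------------
Asimov | 3          
Austen | 1          
Borges | 0          
Orwell | 1          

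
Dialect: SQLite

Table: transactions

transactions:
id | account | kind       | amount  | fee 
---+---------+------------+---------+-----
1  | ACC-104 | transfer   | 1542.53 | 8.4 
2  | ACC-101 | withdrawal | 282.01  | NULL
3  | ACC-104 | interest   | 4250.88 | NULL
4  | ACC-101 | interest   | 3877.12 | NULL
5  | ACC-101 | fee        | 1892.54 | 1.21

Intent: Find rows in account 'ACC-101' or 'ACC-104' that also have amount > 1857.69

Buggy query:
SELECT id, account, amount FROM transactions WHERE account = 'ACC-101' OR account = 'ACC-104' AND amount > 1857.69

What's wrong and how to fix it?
Bug: Without parentheses, AND is evaluated before OR, so the amount filter only applies to the 'ACC-104' branch

Fix: Add parentheses around the OR so the AND applies to both alternatives

Corrected query:
SELECT id, account, amount FROM transactions WHERE (account = 'ACC-101' OR account = 'ACC-104') AND amount > 1857.69

Result:
id | account | amount 
---+---------+--------
3  | ACC-104 | 4250.88
4  | ACC-101 | 3877.12
5  | ACC-101 | 1892.54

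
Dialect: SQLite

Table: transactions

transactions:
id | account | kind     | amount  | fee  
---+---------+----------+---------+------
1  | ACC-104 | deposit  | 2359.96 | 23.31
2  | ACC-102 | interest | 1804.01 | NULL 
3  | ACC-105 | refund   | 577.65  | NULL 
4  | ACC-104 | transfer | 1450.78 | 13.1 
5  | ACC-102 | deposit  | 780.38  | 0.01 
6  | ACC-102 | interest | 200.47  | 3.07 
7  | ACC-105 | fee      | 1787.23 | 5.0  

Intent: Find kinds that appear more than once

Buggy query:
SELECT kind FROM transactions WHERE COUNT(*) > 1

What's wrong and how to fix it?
Bug: COUNT(*) is an aggregate and cannot be used in WHERE

Fix: Group first, then use HAVING for the count condition

Corrected query:
SELECT kind FROM transactions GROUP BY kind HAVING COUNT(*) > 1

Result:
kind    
--------
deposit 
interest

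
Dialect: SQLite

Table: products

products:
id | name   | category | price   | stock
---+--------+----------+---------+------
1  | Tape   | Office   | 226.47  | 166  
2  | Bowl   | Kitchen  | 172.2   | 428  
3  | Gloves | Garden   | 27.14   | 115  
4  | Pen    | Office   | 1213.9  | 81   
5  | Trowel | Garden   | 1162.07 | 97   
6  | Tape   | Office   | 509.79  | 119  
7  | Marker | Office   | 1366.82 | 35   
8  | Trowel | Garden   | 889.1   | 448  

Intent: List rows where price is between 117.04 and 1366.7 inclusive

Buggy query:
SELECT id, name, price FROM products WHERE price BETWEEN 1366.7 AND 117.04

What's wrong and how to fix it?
Bug: The bounds are reversed; BETWEEN a AND b requires a <= b to match anything

Fix: Write BETWEEN 117.04 AND 1366.7

Corrected query:
SELECT id, name, price FROM products WHERE price BETWEEN 117.04 AND 1366.7

Result:
id | name   | price  
---+--------+--------
1  | Tape   | 226.47 
2  | Bowl   | 172.2  
4  | Pen    | 1213.9 
5  | Trowel | 1162.07
6  | Tape   | 509.79 
8  | Trowel | 889.1  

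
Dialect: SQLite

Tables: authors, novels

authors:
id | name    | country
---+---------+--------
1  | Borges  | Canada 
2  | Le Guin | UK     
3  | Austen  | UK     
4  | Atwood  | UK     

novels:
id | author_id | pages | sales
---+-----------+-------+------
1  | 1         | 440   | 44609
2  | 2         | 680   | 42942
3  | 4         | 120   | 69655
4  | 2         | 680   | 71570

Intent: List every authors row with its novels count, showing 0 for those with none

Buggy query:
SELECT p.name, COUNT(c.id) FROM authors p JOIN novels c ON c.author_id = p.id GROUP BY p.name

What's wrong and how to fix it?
Bug: An inner join excludes parents with zero children

Fix: Switch to LEFT JOIN to retain unmatched parent rows

Corrected query:
SELECT p.name, COUNT(c.id) FROM authors p LEFT JOIN novels c ON c.author_id = p.id GROUP BY p.name

Result:
name    | COUNT(c.id)
--------+------------
Atwood  | 1          
Austen  | 0          
Borges  | 1          
Le Guin | 2          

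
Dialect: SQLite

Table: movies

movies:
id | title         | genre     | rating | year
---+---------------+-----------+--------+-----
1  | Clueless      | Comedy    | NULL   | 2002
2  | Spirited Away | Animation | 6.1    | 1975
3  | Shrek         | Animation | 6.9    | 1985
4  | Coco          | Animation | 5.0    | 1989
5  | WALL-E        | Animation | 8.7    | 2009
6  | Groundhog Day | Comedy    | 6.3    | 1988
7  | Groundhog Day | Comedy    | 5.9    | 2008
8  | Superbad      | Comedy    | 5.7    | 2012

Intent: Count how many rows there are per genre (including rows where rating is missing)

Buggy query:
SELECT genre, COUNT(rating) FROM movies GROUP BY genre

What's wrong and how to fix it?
Bug: COUNT(rating) skips NULLs, so groups with missing rating are undercounted

Fix: Replace COUNT(rating) with COUNT(*)

Corrected query:
SELECT genre, COUNT(*) FROM movies GROUP BY genre

Result:
genre     | COUNT(*)
----------+---------
Animation | 4       
Comedy    | 4       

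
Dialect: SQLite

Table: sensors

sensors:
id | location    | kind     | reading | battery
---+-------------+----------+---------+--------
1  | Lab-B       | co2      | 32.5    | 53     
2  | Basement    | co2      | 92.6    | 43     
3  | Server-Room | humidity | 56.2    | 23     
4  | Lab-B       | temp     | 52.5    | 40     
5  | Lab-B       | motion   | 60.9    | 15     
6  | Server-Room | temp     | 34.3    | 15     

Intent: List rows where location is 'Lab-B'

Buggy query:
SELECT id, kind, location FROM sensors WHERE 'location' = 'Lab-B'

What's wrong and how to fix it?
Bug: 'location' in single quotes is a string literal, not the column; the comparison is literal-vs-literal and never true

Fix: Remove the quotes around the column name (or use double quotes for an identifier)

Corrected query:
SELECT id, kind, location FROM sensors WHERE location = 'Lab-B'

Result:
id | kind   | location
---+--------+---------
1  | co2    | Lab-B   
4  | temp   | Lab-B   
5  | motion | Lab-B   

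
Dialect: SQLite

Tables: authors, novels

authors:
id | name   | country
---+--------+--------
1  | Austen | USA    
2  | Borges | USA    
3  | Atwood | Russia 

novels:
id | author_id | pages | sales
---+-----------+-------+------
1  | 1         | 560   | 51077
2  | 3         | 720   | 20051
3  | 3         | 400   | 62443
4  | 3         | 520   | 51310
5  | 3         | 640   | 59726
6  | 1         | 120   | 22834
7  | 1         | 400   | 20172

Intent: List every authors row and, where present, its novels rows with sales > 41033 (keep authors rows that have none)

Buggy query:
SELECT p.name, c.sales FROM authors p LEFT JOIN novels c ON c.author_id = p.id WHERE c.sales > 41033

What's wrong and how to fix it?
Bug: A WHERE condition on the right-hand table after LEFT JOIN drops unmatched parents

Fix: Move the right-table condition into the ON clause so unmatched parents are kept

Corrected query:
SELECT p.name, c.sales FROM authors p LEFT JOIN novels c ON c.author_id = p.id AND c.sales > 41033

Result:
name   | sales
-------+------
Austen | 51077
Borges | NULL 
Atwood | 51310
Atwood | 59726
Atwood | 62443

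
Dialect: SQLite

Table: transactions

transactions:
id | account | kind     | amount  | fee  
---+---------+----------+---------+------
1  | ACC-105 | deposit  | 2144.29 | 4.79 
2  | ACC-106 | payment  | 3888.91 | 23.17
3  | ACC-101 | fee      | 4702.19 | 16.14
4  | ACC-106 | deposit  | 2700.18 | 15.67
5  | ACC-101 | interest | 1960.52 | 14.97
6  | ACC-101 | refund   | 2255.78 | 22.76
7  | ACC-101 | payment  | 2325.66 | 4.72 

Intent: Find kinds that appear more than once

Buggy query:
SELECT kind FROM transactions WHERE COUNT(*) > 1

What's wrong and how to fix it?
Bug: WHERE can't reference COUNT(*); aggregates are computed after WHERE

Fix: Group first, then use HAVING for the count condition

Corrected query:
SELECT kind FROM transactions GROUP BY kind HAVING COUNT(*) > 1

Result:
kind   
-------
deposit
payment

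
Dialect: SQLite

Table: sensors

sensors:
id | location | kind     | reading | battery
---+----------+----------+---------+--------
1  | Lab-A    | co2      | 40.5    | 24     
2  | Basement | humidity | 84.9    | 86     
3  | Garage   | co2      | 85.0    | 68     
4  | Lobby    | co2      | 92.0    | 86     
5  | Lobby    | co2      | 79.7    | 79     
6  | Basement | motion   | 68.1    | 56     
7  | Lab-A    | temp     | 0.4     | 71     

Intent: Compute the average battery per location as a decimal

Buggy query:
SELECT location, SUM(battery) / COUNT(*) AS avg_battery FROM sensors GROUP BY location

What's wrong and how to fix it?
Bug: Both operands are integers, so '/' performs integer division and truncates

Fix: Cast one side to REAL so the division keeps the fractional part

Corrected query:
SELECT location, SUM(battery) * 1.0 / COUNT(*) AS avg_battery FROM sensors GROUP BY location

Result:
location | avg_battery
---------+------------
Basement | 71         
Garage   | 68         
Lab-A    | 47.5       
Lobby    | 82.5       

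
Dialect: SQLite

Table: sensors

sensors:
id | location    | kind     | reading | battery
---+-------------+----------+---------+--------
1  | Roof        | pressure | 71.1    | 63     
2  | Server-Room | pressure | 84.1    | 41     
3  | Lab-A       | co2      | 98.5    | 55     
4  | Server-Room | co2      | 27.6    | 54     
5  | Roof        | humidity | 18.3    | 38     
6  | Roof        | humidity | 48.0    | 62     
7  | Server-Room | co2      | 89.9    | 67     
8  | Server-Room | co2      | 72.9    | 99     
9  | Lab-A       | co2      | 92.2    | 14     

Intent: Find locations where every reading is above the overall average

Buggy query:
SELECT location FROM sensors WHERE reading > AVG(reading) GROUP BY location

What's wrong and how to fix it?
Bug: WHERE evaluates per row before aggregation, so AVG() is unavailable

Fix: Use a subquery for AVG and a HAVING MIN(...) filter so the condition holds for every row in the group

Corrected query:
SELECT location FROM sensors GROUP BY location HAVING MIN(reading) > (SELECT AVG(reading) FROM sensors)

Result:
location
--------
Lab-A   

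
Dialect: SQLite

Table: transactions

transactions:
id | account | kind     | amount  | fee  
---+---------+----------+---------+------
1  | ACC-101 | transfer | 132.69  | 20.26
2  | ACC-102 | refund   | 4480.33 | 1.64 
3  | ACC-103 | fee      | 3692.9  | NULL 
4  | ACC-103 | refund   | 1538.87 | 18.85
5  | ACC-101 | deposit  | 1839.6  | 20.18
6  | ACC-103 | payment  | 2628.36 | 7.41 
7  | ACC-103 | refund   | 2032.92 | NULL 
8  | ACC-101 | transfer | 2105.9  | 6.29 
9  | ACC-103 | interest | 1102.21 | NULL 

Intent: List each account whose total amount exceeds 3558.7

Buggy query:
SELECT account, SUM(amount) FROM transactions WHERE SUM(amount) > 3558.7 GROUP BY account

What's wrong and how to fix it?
Bug: WHERE runs before GROUP BY, so aggregates aren't available there

Fix: Use HAVING (which filters groups after aggregation) instead of WHERE

Corrected query:
SELECT account, SUM(amount) FROM transactions GROUP BY account HAVING SUM(amount) > 3558.7

Result:
account | SUM(amount)
--------+------------
ACC-101 | 4078.19    
ACC-102 | 4480.33    
ACC-103 | 10995.26   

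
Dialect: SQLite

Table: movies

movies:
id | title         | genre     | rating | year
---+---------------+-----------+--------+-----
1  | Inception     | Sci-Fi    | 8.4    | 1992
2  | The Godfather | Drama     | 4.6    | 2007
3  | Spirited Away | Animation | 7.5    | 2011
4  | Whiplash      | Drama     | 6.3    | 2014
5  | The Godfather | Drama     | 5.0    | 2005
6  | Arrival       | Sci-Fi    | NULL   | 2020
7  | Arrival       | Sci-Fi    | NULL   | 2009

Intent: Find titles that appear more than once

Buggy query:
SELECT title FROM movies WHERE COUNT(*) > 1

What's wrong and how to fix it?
Bug: COUNT(*) is an aggregate and cannot be used in WHERE

Fix: Group first, then use HAVING for the count condition

Corrected query:
SELECT title FROM movies GROUP BY title HAVING COUNT(*) > 1

Result:
title        
-------------
Arrival      
The Godfather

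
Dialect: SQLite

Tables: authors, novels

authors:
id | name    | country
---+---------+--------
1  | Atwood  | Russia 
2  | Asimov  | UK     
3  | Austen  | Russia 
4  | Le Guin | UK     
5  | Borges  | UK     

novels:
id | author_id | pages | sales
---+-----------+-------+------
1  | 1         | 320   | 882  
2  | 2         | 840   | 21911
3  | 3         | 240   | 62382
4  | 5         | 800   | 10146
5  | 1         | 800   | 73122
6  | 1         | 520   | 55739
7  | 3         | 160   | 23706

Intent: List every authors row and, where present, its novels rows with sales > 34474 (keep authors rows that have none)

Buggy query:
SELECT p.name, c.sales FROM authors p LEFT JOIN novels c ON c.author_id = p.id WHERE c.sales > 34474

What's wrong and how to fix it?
Bug: A WHERE condition on the right-hand table after LEFT JOIN drops unmatched parents

Fix: Move the right-table condition into the ON clause so unmatched parents are kept

Corrected query:
SELECT p.name, c.sales FROM authors p LEFT JOIN novels c ON c.author_id = p.id AND c.sales > 34474

Result:
name    | sales
--------+------
Atwood  | 55739
Atwood  | 73122
Asimov  | NULL 
Austen  | 62382
Le Guin | NULL 
Borges  | NULL 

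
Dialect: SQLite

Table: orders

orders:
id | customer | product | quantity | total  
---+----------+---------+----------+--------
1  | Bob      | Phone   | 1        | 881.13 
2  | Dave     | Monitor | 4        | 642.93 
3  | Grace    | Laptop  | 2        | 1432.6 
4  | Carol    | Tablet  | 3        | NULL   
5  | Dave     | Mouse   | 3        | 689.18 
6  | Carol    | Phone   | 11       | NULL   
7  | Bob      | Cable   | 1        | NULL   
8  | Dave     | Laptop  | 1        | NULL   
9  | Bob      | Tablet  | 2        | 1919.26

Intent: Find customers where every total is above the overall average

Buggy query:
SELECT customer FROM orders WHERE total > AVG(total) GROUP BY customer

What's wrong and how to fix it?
Bug: WHERE evaluates per row before aggregation, so AVG() is unavailable

Fix: Compute the overall average in a scalar subquery and compare each group's MIN against it in HAVING

Corrected query:
SELECT customer FROM orders GROUP BY customer HAVING MIN(total) > (SELECT AVG(total) FROM orders)

Result:
customer
--------
Grace   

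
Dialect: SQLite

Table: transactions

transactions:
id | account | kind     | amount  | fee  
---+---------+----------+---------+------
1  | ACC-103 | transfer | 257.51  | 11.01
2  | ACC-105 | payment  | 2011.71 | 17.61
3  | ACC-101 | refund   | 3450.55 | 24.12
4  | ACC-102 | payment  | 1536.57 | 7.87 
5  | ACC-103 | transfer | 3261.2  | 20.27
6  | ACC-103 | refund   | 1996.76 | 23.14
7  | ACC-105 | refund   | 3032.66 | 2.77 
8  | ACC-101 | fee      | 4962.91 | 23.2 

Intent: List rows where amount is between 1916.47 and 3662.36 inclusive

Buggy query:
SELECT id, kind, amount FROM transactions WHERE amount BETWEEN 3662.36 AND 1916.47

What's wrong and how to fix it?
Bug: BETWEEN expects the lower bound first; with 3662.36 AND 1916.47 the range is empty

Fix: Swap the bounds so the smaller value comes first

Corrected query:
SELECT id, kind, amount FROM transactions WHERE amount BETWEEN 1916.47 AND 3662.36

Result:
id | kind     | amount 
---+----------+--------
2  | payment  | 2011.71
3  | refund   | 3450.55
5  | transfer | 3261.2 
6  | refund   | 1996.76
7  | refund   | 3032.66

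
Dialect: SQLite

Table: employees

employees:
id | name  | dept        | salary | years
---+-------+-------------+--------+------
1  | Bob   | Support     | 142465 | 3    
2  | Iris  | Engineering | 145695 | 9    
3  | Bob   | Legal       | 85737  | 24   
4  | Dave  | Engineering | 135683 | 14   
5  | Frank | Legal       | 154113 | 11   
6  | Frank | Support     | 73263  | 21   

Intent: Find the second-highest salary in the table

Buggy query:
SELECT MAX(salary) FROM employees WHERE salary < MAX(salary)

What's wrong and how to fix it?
Bug: The inner MAX is an aggregate inside WHERE, which is not allowed

Fix: Put the inner MAX in a scalar subquery

Corrected query:
SELECT MAX(salary) FROM employees WHERE salary < (SELECT MAX(salary) FROM employees)

Result:
MAX(salary)
-----------
145695     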